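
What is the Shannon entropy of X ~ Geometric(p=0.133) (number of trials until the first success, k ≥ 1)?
2.9477 nats

We have X ~ Geometric(p=0.133) (number of trials until the first success, k ≥ 1).

The Shannon entropy measures the uncertainty or information content of the distribution.

For a Geometric distribution with p=0.133 (number of trials until the first success, k ≥ 1):
H(X) = 2.9477 nats

(In bits, this would be 4.2527 bits.)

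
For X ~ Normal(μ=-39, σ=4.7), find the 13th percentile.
-44.2940

We have X ~ Normal(μ=-39, σ=4.7).

We want to find x such that P(X ≤ x) = 0.13.

This is the 13th percentile, which means 13% of values fall below this point.

Using the inverse CDF (quantile function):
x = F⁻¹(0.13) = -44.2940

Verification: P(X ≤ -44.2940) = 0.13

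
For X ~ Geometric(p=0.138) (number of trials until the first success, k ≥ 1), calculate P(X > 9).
0.262764

We have X ~ Geometric(p=0.138) (number of trials until the first success, k ≥ 1).

P(X > 9) = 1 - P(X ≤ 9)
                = 1 - F(9)
                = 1 - 0.737236
                = 0.262764

So there's approximately a 26.3% chance that X exceeds 9.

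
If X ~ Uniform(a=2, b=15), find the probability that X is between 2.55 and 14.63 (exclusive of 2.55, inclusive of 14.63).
0.929231

We have X ~ Uniform(a=2, b=15).

To find P(2.55 < X ≤ 14.63), we use:
P(2.55 < X ≤ 14.63) = P(X ≤ 14.63) - P(X ≤ 2.55)
                 = F(14.63) - F(2.55)
                 = 0.971538 - 0.042308
                 = 0.929231

So there's approximately a 92.9% chance that X falls in this range.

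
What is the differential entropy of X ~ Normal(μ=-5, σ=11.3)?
3.8437 nats

We have X ~ Normal(μ=-5, σ=11.3).

The differential entropy measures the uncertainty or information content of the distribution.

For a Normal distribution with μ=-5, σ=11.3:
h(X) = 3.8437 nats

(In bits, this would be 5.5453 bits.)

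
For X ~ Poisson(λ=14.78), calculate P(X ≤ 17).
0.767219

We have X ~ Poisson(λ=14.78).

The CDF gives us P(X ≤ k).

Using the CDF:
P(X ≤ 17) = 0.767219

This means there's approximately a 76.7% chance that X is at most 17.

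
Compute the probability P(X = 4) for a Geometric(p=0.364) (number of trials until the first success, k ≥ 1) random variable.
0.093642

We have X ~ Geometric(p=0.364) (number of trials until the first success, k ≥ 1).

For a Geometric distribution, the PMF gives us the probability of each outcome.

Using the PMF formula:
P(X = 4) = 0.093642

Rounded to 4 decimal places: 0.0936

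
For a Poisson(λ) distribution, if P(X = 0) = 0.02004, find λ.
λ = 3.9100

For a Poisson(λ) distribution, the PMF at 0 is:
P(X = 0) = λ^0 e^(-λ) / 0! = e^(-λ)

Given P(X = 0) = 0.02004:
e^(-λ) = 0.02004
-λ = ln(0.02004)
λ = -ln(0.02004) = 3.9100

Verification: e^(-3.9100) = 0.02004 ✓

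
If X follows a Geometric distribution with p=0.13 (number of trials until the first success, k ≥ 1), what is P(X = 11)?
0.032295

We have X ~ Geometric(p=0.13) (number of trials until the first success, k ≥ 1).

For a Geometric distribution, the PMF gives us the probability of each outcome.

Using the PMF formula:
P(X = 11) = 0.032295

Rounded to 4 decimal places: 0.0323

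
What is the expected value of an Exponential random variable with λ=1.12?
0.8929

We have X ~ Exponential(λ=1.12).

For an Exponential distribution with λ=1.12:
E[X] = 0.8929

This is the expected (average) value of X.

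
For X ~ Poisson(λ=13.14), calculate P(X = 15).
0.090324

We have X ~ Poisson(λ=13.14).

For a Poisson distribution, the PMF gives us the probability of each outcome.

Using the PMF formula:
P(X = 15) = 0.090324

Rounded to 4 decimal places: 0.0903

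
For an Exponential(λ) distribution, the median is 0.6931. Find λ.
λ = 1.0001

For X ~ Exponential(λ), the CDF is F(x) = 1 - e^(-λx).
The median m satisfies F(m) = 0.5:
1 - e^(-λm) = 0.5
e^(-λm) = 0.5
λm = ln(2)
m = ln(2) / λ

Given m = 0.6931:
λ = ln(2) / 0.6931 = 0.693147 / 0.6931 = 1.0001

Verification: ln(2) / 1.0001 = 0.6931 ✓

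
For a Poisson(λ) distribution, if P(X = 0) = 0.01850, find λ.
λ = 3.9900

For a Poisson(λ) distribution, the PMF at 0 is:
P(X = 0) = λ^0 e^(-λ) / 0! = e^(-λ)

Given P(X = 0) = 0.01850:
e^(-λ) = 0.01850
-λ = ln(0.01850)
λ = -ln(0.01850) = 3.9900

Verification: e^(-3.9900) = 0.01850 ✓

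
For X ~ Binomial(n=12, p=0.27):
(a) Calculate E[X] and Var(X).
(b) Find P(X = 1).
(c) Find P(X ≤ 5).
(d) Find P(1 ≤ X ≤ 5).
(a) E[X] = 3.2400, Var(X) = 2.3652
(b) P(X = 1) = 0.101647
(c) P(X ≤ 5) = 0.923951
(d) P(1 ≤ X ≤ 5) = 0.901049

We have X ~ Binomial(n=12, p=0.27).

(a) Moments:
E[X] = 3.2400
Var(X) = 2.3652
σ = √Var(X) = 1.5379

(b) Point probability using PMF:
P(X = 1) = 0.101647

(c) Cumulative probability using CDF:
P(X ≤ 5) = F(5) = 0.923951

(d) Range probability:
P(1 ≤ X ≤ 5) = P(X ≤ 5) - P(X ≤ 0)
                   = F(5) - F(0)
                   = 0.923951 - 0.022902
                   = 0.901049

This means approximately 90.1% of outcomes fall in the interval [1, 5].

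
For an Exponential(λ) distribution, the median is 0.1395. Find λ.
λ = 4.9688

For X ~ Exponential(λ), the CDF is F(x) = 1 - e^(-λx).
The median m satisfies F(m) = 0.5:
1 - e^(-λm) = 0.5
e^(-λm) = 0.5
λm = ln(2)
m = ln(2) / λ

Given m = 0.1395:
λ = ln(2) / 0.1395 = 0.693147 / 0.1395 = 4.9688

Verification: ln(2) / 4.9688 = 0.1395 ✓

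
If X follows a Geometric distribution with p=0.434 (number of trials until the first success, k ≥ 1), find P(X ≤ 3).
0.818679

We have X ~ Geometric(p=0.434) (number of trials until the first success, k ≥ 1).

The CDF gives us P(X ≤ k).

Using the CDF:
P(X ≤ 3) = 0.818679

This means there's approximately a 81.9% chance that X is at most 3.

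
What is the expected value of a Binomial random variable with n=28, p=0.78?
21.8400

We have X ~ Binomial(n=28, p=0.78).

For a Binomial distribution with n=28, p=0.78:
E[X] = 21.8400

This is the expected (average) value of X.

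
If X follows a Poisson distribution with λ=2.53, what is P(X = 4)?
0.135990

We have X ~ Poisson(λ=2.53).

For a Poisson distribution, the PMF gives us the probability of each outcome.

Using the PMF formula:
P(X = 4) = 0.135990

Rounded to 4 decimal places: 0.1360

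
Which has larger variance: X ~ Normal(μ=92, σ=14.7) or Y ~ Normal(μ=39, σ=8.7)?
X has larger variance (216.0900 > 75.6900)

Compute the variance for each distribution:

X ~ Normal(μ=92, σ=14.7):
Var(X) = 216.0900

Y ~ Normal(μ=39, σ=8.7):
Var(Y) = 75.6900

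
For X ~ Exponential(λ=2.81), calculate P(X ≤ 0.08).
0.201324

We have X ~ Exponential(λ=2.81).

The CDF gives us P(X ≤ k).

Using the CDF:
P(X ≤ 0.08) = 0.201324

This means there's approximately a 20.1% chance that X is at most 0.08.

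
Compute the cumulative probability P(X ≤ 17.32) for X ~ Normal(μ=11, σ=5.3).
0.883458

We have X ~ Normal(μ=11, σ=5.3).

The CDF gives us P(X ≤ k).

Using the CDF:
P(X ≤ 17.32) = 0.883458

This means there's approximately a 88.3% chance that X is at most 17.32.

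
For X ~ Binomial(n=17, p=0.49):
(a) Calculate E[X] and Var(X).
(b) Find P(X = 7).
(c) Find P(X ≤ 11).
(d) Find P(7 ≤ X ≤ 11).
(a) E[X] = 8.3300, Var(X) = 4.2483
(b) P(X = 7) = 0.157018
(c) P(X ≤ 11) = 0.938934
(d) P(7 ≤ X ≤ 11) = 0.751179

We have X ~ Binomial(n=17, p=0.49).

(a) Moments:
E[X] = 8.3300
Var(X) = 4.2483
σ = √Var(X) = 2.0611

(b) Point probability using PMF:
P(X = 7) = 0.157018

(c) Cumulative probability using CDF:
P(X ≤ 11) = F(11) = 0.938934

(d) Range probability:
P(7 ≤ X ≤ 11) = P(X ≤ 11) - P(X ≤ 6)
                   = F(11) - F(6)
                   = 0.938934 - 0.187756
                   = 0.751179

This means approximately 75.1% of outcomes fall in the interval [7, 11].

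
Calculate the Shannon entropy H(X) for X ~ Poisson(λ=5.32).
2.2368 nats

We have X ~ Poisson(λ=5.32).

The Shannon entropy measures the uncertainty or information content of the distribution.

For a Poisson distribution with λ=5.32:
H(X) = 2.2368 nats

(In bits, this would be 3.2270 bits.)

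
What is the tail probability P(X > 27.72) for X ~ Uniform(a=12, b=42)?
0.476000

We have X ~ Uniform(a=12, b=42).

P(X > 27.72) = 1 - P(X ≤ 27.72)
                = 1 - F(27.72)
                = 1 - 0.524000
                = 0.476000

So there's approximately a 47.6% chance that X exceeds 27.72.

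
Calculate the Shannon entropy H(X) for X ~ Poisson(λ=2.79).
1.8916 nats

We have X ~ Poisson(λ=2.79).

The Shannon entropy measures the uncertainty or information content of the distribution.

For a Poisson distribution with λ=2.79:
H(X) = 1.8916 nats

(In bits, this would be 2.7290 bits.)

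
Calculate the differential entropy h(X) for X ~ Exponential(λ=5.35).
-0.6771 nats

We have X ~ Exponential(λ=5.35).

The differential entropy measures the uncertainty or information content of the distribution.

For an Exponential distribution with λ=5.35:
h(X) = -0.6771 nats

(In bits, this would be -0.9768 bits.)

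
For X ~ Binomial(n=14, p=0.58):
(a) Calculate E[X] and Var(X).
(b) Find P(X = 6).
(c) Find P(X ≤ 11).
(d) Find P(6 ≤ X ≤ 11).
(a) E[X] = 8.1200, Var(X) = 3.4104
(b) P(X = 6) = 0.110692
(c) P(X ≤ 11) = 0.971306
(d) P(6 ≤ X ≤ 11) = 0.892395

We have X ~ Binomial(n=14, p=0.58).

(a) Moments:
E[X] = 8.1200
Var(X) = 3.4104
σ = √Var(X) = 1.8467

(b) Point probability using PMF:
P(X = 6) = 0.110692

(c) Cumulative probability using CDF:
P(X ≤ 11) = F(11) = 0.971306

(d) Range probability:
P(6 ≤ X ≤ 11) = P(X ≤ 11) - P(X ≤ 5)
                   = F(11) - F(5)
                   = 0.971306 - 0.078911
                   = 0.892395

This means approximately 89.2% of outcomes fall in the interval [6, 11].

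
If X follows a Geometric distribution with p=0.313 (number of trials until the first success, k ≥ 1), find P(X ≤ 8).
0.950380

We have X ~ Geometric(p=0.313) (number of trials until the first success, k ≥ 1).

The CDF gives us P(X ≤ k).

Using the CDF:
P(X ≤ 8) = 0.950380

This means there's approximately a 95.0% chance that X is at most 8.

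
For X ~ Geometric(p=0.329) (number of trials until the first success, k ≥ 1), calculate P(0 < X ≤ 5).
0.863977

We have X ~ Geometric(p=0.329) (number of trials until the first success, k ≥ 1).

To find P(0 < X ≤ 5), we use:
P(0 < X ≤ 5) = P(X ≤ 5) - P(X ≤ 0)
                 = F(5) - F(0)
                 = 0.863977 - 0.000000
                 = 0.863977

So there's approximately a 86.4% chance that X falls in this range.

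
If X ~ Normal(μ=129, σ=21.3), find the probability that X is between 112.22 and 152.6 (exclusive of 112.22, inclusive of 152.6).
0.650656

We have X ~ Normal(μ=129, σ=21.3).

To find P(112.22 < X ≤ 152.6), we use:
P(112.22 < X ≤ 152.6) = P(X ≤ 152.6) - P(X ≤ 112.22)
                 = F(152.6) - F(112.22)
                 = 0.866065 - 0.215409
                 = 0.650656

So there's approximately a 65.1% chance that X falls in this range.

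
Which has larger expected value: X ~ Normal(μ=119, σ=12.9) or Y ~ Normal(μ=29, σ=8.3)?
X has larger mean (119.0000 > 29.0000)

Compute the expected value for each distribution:

X ~ Normal(μ=119, σ=12.9):
E[X] = 119.0000

Y ~ Normal(μ=29, σ=8.3):
E[Y] = 29.0000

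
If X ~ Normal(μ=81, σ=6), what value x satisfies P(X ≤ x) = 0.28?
77.5030

We have X ~ Normal(μ=81, σ=6).

We want to find x such that P(X ≤ x) = 0.28.

This is the 28th percentile, which means 28% of values fall below this point.

Using the inverse CDF (quantile function):
x = F⁻¹(0.28) = 77.5030

Verification: P(X ≤ 77.5030) = 0.28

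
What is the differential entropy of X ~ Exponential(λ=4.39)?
-0.4793 nats

We have X ~ Exponential(λ=4.39).

The differential entropy measures the uncertainty or information content of the distribution.

For an Exponential distribution with λ=4.39:
h(X) = -0.4793 nats

(In bits, this would be -0.6915 bits.)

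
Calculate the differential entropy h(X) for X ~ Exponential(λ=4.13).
-0.4183 nats

We have X ~ Exponential(λ=4.13).

The differential entropy measures the uncertainty or information content of the distribution.

For an Exponential distribution with λ=4.13:
h(X) = -0.4183 nats

(In bits, this would be -0.6034 bits.)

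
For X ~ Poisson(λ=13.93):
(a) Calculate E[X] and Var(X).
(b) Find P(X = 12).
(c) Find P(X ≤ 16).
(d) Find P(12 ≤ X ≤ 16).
(a) E[X] = 13.9300, Var(X) = 13.9300
(b) P(X = 12) = 0.099393
(c) P(X ≤ 16) = 0.761946
(d) P(12 ≤ X ≤ 16) = 0.495957

We have X ~ Poisson(λ=13.93).

(a) Moments:
E[X] = 13.9300
Var(X) = 13.9300
σ = √Var(X) = 3.7323

(b) Point probability using PMF:
P(X = 12) = 0.099393

(c) Cumulative probability using CDF:
P(X ≤ 16) = F(16) = 0.761946

(d) Range probability:
P(12 ≤ X ≤ 16) = P(X ≤ 16) - P(X ≤ 11)
                   = F(16) - F(11)
                   = 0.761946 - 0.265989
                   = 0.495957

This means approximately 49.6% of outcomes fall in the interval [12, 16].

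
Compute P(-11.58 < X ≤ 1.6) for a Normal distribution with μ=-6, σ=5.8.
0.736953

We have X ~ Normal(μ=-6, σ=5.8).

To find P(-11.58 < X ≤ 1.6), we use:
P(-11.58 < X ≤ 1.6) = P(X ≤ 1.6) - P(X ≤ -11.58)
                 = F(1.6) - F(-11.58)
                 = 0.904960 - 0.168007
                 = 0.736953

So there's approximately a 73.7% chance that X falls in this range.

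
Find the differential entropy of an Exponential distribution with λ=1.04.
0.9608 nats

We have X ~ Exponential(λ=1.04).

The differential entropy measures the uncertainty or information content of the distribution.

For an Exponential distribution with λ=1.04:
h(X) = 0.9608 nats

(In bits, this would be 1.3861 bits.)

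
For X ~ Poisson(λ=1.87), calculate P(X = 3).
0.167974

We have X ~ Poisson(λ=1.87).

For a Poisson distribution, the PMF gives us the probability of each outcome.

Using the PMF formula:
P(X = 3) = 0.167974

Rounded to 4 decimal places: 0.1680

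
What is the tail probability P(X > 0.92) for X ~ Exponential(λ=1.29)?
0.305196

We have X ~ Exponential(λ=1.29).

P(X > 0.92) = 1 - P(X ≤ 0.92)
                = 1 - F(0.92)
                = 1 - 0.694804
                = 0.305196

So there's approximately a 30.5% chance that X exceeds 0.92.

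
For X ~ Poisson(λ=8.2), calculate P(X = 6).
0.115967

We have X ~ Poisson(λ=8.2).

For a Poisson distribution, the PMF gives us the probability of each outcome.

Using the PMF formula:
P(X = 6) = 0.115967

Rounded to 4 decimal places: 0.1160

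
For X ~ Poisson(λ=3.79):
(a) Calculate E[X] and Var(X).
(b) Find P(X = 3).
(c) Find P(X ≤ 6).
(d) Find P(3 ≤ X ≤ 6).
(a) E[X] = 3.7900, Var(X) = 3.7900
(b) P(X = 3) = 0.205017
(c) P(X ≤ 6) = 0.910040
(d) P(3 ≤ X ≤ 6) = 0.639525

We have X ~ Poisson(λ=3.79).

(a) Moments:
E[X] = 3.7900
Var(X) = 3.7900
σ = √Var(X) = 1.9468

(b) Point probability using PMF:
P(X = 3) = 0.205017

(c) Cumulative probability using CDF:
P(X ≤ 6) = F(6) = 0.910040

(d) Range probability:
P(3 ≤ X ≤ 6) = P(X ≤ 6) - P(X ≤ 2)
                   = F(6) - F(2)
                   = 0.910040 - 0.270516
                   = 0.639525

This means approximately 64.0% of outcomes fall in the interval [3, 6].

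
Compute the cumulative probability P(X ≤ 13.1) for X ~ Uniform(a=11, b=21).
0.210000

We have X ~ Uniform(a=11, b=21).

The CDF gives us P(X ≤ k).

Using the CDF:
P(X ≤ 13.1) = 0.210000

This means there's approximately a 21.0% chance that X is at most 13.1.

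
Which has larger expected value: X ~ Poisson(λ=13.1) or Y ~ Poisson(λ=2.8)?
X has larger mean (13.1000 > 2.8000)

Compute the expected value for each distribution:

X ~ Poisson(λ=13.1):
E[X] = 13.1000

Y ~ Poisson(λ=2.8):
E[Y] = 2.8000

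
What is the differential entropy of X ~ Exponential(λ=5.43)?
-0.6919 nats

We have X ~ Exponential(λ=5.43).

The differential entropy measures the uncertainty or information content of the distribution.

For an Exponential distribution with λ=5.43:
h(X) = -0.6919 nats

(In bits, this would be -0.9983 bits.)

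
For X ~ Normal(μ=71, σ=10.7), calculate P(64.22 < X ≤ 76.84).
0.444240

We have X ~ Normal(μ=71, σ=10.7).

To find P(64.22 < X ≤ 76.84), we use:
P(64.22 < X ≤ 76.84) = P(X ≤ 76.84) - P(X ≤ 64.22)
                 = F(76.84) - F(64.22)
                 = 0.707396 - 0.263156
                 = 0.444240

So there's approximately a 44.4% chance that X falls in this range.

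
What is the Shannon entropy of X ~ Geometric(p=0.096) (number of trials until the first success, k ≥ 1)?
3.2938 nats

We have X ~ Geometric(p=0.096) (number of trials until the first success, k ≥ 1).

The Shannon entropy measures the uncertainty or information content of the distribution.

For a Geometric distribution with p=0.096 (number of trials until the first success, k ≥ 1):
H(X) = 3.2938 nats

(In bits, this would be 4.7519 bits.)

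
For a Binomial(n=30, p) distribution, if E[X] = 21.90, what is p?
p = 0.73

For a Binomial(n, p) distribution:
E[X] = n × p

Given n = 30 and E[X] = 21.90:
21.90 = 30 × p
p = 21.90 / 30 = 0.73

Verification: Binomial(30, 0.73) has E[X] = 21.90 ✓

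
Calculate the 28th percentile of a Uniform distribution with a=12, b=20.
14.2400

We have X ~ Uniform(a=12, b=20).

We want to find x such that P(X ≤ x) = 0.28.

This is the 28th percentile, which means 28% of values fall below this point.

Using the inverse CDF (quantile function):
x = F⁻¹(0.28) = 14.2400

Verification: P(X ≤ 14.2400) = 0.28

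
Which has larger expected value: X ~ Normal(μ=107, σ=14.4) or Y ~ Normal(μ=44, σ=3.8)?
X has larger mean (107.0000 > 44.0000)

Compute the expected value for each distribution:

X ~ Normal(μ=107, σ=14.4):
E[X] = 107.0000

Y ~ Normal(μ=44, σ=3.8):
E[Y] = 44.0000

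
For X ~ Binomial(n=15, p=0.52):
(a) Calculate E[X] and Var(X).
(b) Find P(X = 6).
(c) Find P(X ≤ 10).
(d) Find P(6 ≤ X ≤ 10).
(a) E[X] = 7.8000, Var(X) = 3.7440
(b) P(X = 6) = 0.133843
(c) P(X ≤ 10) = 0.920131
(d) P(6 ≤ X ≤ 10) = 0.803006

We have X ~ Binomial(n=15, p=0.52).

(a) Moments:
E[X] = 7.8000
Var(X) = 3.7440
σ = √Var(X) = 1.9349

(b) Point probability using PMF:
P(X = 6) = 0.133843

(c) Cumulative probability using CDF:
P(X ≤ 10) = F(10) = 0.920131

(d) Range probability:
P(6 ≤ X ≤ 10) = P(X ≤ 10) - P(X ≤ 5)
                   = F(10) - F(5)
                   = 0.920131 - 0.117125
                   = 0.803006

This means approximately 80.3% of outcomes fall in the interval [6, 10].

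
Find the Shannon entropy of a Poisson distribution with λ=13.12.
2.6994 nats

We have X ~ Poisson(λ=13.12).

The Shannon entropy measures the uncertainty or information content of the distribution.

For a Poisson distribution with λ=13.12:
H(X) = 2.6994 nats

(In bits, this would be 3.8944 bits.)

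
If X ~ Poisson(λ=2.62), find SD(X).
1.6186

We have X ~ Poisson(λ=2.62).

For a Poisson distribution with λ=2.62:
σ = √Var(X) = 1.6186

The standard deviation is the square root of the variance.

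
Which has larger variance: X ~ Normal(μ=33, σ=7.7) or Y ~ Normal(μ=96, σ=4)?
X has larger variance (59.2900 > 16.0000)

Compute the variance for each distribution:

X ~ Normal(μ=33, σ=7.7):
Var(X) = 59.2900

Y ~ Normal(μ=96, σ=4):
Var(Y) = 16.0000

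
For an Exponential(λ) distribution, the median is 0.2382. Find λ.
λ = 2.9099

For X ~ Exponential(λ), the CDF is F(x) = 1 - e^(-λx).
The median m satisfies F(m) = 0.5:
1 - e^(-λm) = 0.5
e^(-λm) = 0.5
λm = ln(2)
m = ln(2) / λ

Given m = 0.2382:
λ = ln(2) / 0.2382 = 0.693147 / 0.2382 = 2.9099

Verification: ln(2) / 2.9099 = 0.2382 ✓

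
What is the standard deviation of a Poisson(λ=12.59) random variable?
3.5482

We have X ~ Poisson(λ=12.59).

For a Poisson distribution with λ=12.59:
σ = √Var(X) = 3.5482

The standard deviation is the square root of the variance.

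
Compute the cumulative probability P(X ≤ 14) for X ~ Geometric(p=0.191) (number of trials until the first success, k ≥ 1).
0.948563

We have X ~ Geometric(p=0.191) (number of trials until the first success, k ≥ 1).

The CDF gives us P(X ≤ k).

Using the CDF:
P(X ≤ 14) = 0.948563

This means there's approximately a 94.9% chance that X is at most 14.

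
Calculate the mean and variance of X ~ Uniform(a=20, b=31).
E[X] = 25.5000, Var(X) = 10.0833

We have X ~ Uniform(a=20, b=31).

For a Uniform distribution with a=20, b=31:

Expected value:
E[X] = 25.5000

Variance:
Var(X) = 10.0833

Standard deviation:
σ = √Var(X) = 3.1754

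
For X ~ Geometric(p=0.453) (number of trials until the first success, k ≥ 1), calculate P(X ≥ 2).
0.547000

We have X ~ Geometric(p=0.453) (number of trials until the first success, k ≥ 1).

For discrete distributions, P(X ≥ 2) = 1 - P(X ≤ 1).

P(X ≤ 1) = 0.453000
P(X ≥ 2) = 1 - 0.453000 = 0.547000

So there's approximately a 54.7% chance that X is at least 2.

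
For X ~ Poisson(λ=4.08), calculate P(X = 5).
0.159294

We have X ~ Poisson(λ=4.08).

For a Poisson distribution, the PMF gives us the probability of each outcome.

Using the PMF formula:
P(X = 5) = 0.159294

Rounded to 4 decimal places: 0.1593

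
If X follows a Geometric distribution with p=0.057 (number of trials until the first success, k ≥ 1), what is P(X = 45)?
0.004309

We have X ~ Geometric(p=0.057) (number of trials until the first success, k ≥ 1).

For a Geometric distribution, the PMF gives us the probability of each outcome.

Using the PMF formula:
P(X = 45) = 0.004309

Rounded to 4 decimal places: 0.0043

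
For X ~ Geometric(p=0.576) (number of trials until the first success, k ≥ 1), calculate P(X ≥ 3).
0.179776

We have X ~ Geometric(p=0.576) (number of trials until the first success, k ≥ 1).

For discrete distributions, P(X ≥ 3) = 1 - P(X ≤ 2).

P(X ≤ 2) = 0.820224
P(X ≥ 3) = 1 - 0.820224 = 0.179776

So there's approximately a 18.0% chance that X is at least 3.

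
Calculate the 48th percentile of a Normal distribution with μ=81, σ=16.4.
80.1775

We have X ~ Normal(μ=81, σ=16.4).

We want to find x such that P(X ≤ x) = 0.48.

This is the 48th percentile, which means 48% of values fall below this point.

Using the inverse CDF (quantile function):
x = F⁻¹(0.48) = 80.1775

Verification: P(X ≤ 80.1775) = 0.48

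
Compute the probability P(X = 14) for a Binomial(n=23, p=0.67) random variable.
0.139314

We have X ~ Binomial(n=23, p=0.67).

For a Binomial distribution, the PMF gives us the probability of each outcome.

Using the PMF formula:
P(X = 14) = 0.139314

Rounded to 4 decimal places: 0.1393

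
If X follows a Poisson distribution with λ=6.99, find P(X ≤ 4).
0.173906

We have X ~ Poisson(λ=6.99).

The CDF gives us P(X ≤ k).

Using the CDF:
P(X ≤ 4) = 0.173906

This means there's approximately a 17.4% chance that X is at most 4.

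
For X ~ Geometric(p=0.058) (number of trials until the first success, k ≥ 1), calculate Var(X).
280.0238

We have X ~ Geometric(p=0.058) (number of trials until the first success, k ≥ 1).

For a Geometric distribution with p=0.058 (number of trials until the first success, k ≥ 1):
Var(X) = 280.0238

The variance measures the spread of the distribution around the mean.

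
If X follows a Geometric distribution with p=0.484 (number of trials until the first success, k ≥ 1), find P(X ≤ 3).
0.862612

We have X ~ Geometric(p=0.484) (number of trials until the first success, k ≥ 1).

The CDF gives us P(X ≤ k).

Using the CDF:
P(X ≤ 3) = 0.862612

This means there's approximately a 86.3% chance that X is at most 3.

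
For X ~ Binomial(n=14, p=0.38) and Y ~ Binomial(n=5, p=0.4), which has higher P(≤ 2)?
Y has higher probability (P(Y ≤ 2) = 0.6826 > P(X ≤ 2) = 0.0543)

Compute P(≤ 2) for each distribution:

X ~ Binomial(n=14, p=0.38):
P(X ≤ 2) = 0.0543

Y ~ Binomial(n=5, p=0.4):
P(Y ≤ 2) = 0.6826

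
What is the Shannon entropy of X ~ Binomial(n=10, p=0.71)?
1.7679 nats

We have X ~ Binomial(n=10, p=0.71).

The Shannon entropy measures the uncertainty or information content of the distribution.

For a Binomial distribution with n=10, p=0.71:
H(X) = 1.7679 nats

(In bits, this would be 2.5506 bits.)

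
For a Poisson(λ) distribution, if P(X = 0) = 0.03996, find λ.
λ = 3.2199

For a Poisson(λ) distribution, the PMF at 0 is:
P(X = 0) = λ^0 e^(-λ) / 0! = e^(-λ)

Given P(X = 0) = 0.03996:
e^(-λ) = 0.03996
-λ = ln(0.03996)
λ = -ln(0.03996) = 3.2199

Verification: e^(-3.2199) = 0.03996 ✓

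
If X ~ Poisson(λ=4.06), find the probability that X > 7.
0.054787

We have X ~ Poisson(λ=4.06).

P(X > 7) = 1 - P(X ≤ 7)
                = 1 - F(7)
                = 1 - 0.945213
                = 0.054787

So there's approximately a 5.5% chance that X exceeds 7.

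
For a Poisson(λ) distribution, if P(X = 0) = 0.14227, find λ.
λ = 1.9500

For a Poisson(λ) distribution, the PMF at 0 is:
P(X = 0) = λ^0 e^(-λ) / 0! = e^(-λ)

Given P(X = 0) = 0.14227:
e^(-λ) = 0.14227
-λ = ln(0.14227)
λ = -ln(0.14227) = 1.9500

Verification: e^(-1.9500) = 0.14227 ✓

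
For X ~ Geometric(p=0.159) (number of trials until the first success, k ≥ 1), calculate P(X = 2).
0.133719

We have X ~ Geometric(p=0.159) (number of trials until the first success, k ≥ 1).

For a Geometric distribution, the PMF gives us the probability of each outcome.

Using the PMF formula:
P(X = 2) = 0.133719

Rounded to 4 decimal places: 0.1337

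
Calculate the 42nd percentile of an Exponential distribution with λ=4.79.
0.1137

We have X ~ Exponential(λ=4.79).

We want to find x such that P(X ≤ x) = 0.42.

This is the 42nd percentile, which means 42% of values fall below this point.

Using the inverse CDF (quantile function):
x = F⁻¹(0.42) = 0.1137

Verification: P(X ≤ 0.1137) = 0.42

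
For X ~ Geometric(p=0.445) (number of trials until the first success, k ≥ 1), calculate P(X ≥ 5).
0.094879

We have X ~ Geometric(p=0.445) (number of trials until the first success, k ≥ 1).

For discrete distributions, P(X ≥ 5) = 1 - P(X ≤ 4).

P(X ≤ 4) = 0.905121
P(X ≥ 5) = 1 - 0.905121 = 0.094879

So there's approximately a 9.5% chance that X is at least 5.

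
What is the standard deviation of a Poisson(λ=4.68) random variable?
2.1633

We have X ~ Poisson(λ=4.68).

For a Poisson distribution with λ=4.68:
σ = √Var(X) = 2.1633

The standard deviation is the square root of the variance.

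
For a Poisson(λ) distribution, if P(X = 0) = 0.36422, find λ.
λ = 1.0100

For a Poisson(λ) distribution, the PMF at 0 is:
P(X = 0) = λ^0 e^(-λ) / 0! = e^(-λ)

Given P(X = 0) = 0.36422:
e^(-λ) = 0.36422
-λ = ln(0.36422)
λ = -ln(0.36422) = 1.0100

Verification: e^(-1.0100) = 0.36422 ✓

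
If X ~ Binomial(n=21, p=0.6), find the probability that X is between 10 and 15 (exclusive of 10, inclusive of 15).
0.729882

We have X ~ Binomial(n=21, p=0.6).

To find P(10 < X ≤ 15), we use:
P(10 < X ≤ 15) = P(X ≤ 15) - P(X ≤ 10)
                 = F(15) - F(10)
                 = 0.904260 - 0.174378
                 = 0.729882

So there's approximately a 73.0% chance that X falls in this range.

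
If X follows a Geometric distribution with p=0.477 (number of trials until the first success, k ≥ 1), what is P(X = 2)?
0.249471

We have X ~ Geometric(p=0.477) (number of trials until the first success, k ≥ 1).

For a Geometric distribution, the PMF gives us the probability of each outcome.

Using the PMF formula:
P(X = 2) = 0.249471

Rounded to 4 decimal places: 0.2495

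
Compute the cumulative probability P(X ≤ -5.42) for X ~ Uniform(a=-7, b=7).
0.112857

We have X ~ Uniform(a=-7, b=7).

The CDF gives us P(X ≤ k).

Using the CDF:
P(X ≤ -5.42) = 0.112857

This means there's approximately a 11.3% chance that X is at most -5.42.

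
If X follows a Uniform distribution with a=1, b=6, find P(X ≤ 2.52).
0.304000

We have X ~ Uniform(a=1, b=6).

The CDF gives us P(X ≤ k).

Using the CDF:
P(X ≤ 2.52) = 0.304000

This means there's approximately a 30.4% chance that X is at most 2.52.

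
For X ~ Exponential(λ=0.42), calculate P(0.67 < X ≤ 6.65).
0.693489

We have X ~ Exponential(λ=0.42).

To find P(0.67 < X ≤ 6.65), we use:
P(0.67 < X ≤ 6.65) = P(X ≤ 6.65) - P(X ≤ 0.67)
                 = F(6.65) - F(0.67)
                 = 0.938763 - 0.245274
                 = 0.693489

So there's approximately a 69.3% chance that X falls in this range.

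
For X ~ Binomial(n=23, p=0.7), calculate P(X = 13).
0.065454

We have X ~ Binomial(n=23, p=0.7).

For a Binomial distribution, the PMF gives us the probability of each outcome.

Using the PMF formula:
P(X = 13) = 0.065454

Rounded to 4 decimal places: 0.0655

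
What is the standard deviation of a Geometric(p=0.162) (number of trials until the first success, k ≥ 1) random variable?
5.6508

We have X ~ Geometric(p=0.162) (number of trials until the first success, k ≥ 1).

For a Geometric distribution with p=0.162 (number of trials until the first success, k ≥ 1):
σ = √Var(X) = 5.6508

The standard deviation is the square root of the variance.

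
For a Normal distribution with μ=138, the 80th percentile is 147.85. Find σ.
σ = 11.7036

For X ~ Normal(μ, σ), the p-th percentile satisfies x = μ + z_p × σ,
where z_p = Φ⁻¹(p) is the standard normal quantile.

Step 1: z_{0.8} = Φ⁻¹(0.8) = 0.8416

Step 2: Solve for σ:
147.85 = 138 + 0.8416 × σ
σ = (147.85 - 138) / 0.8416
σ = 9.85 / 0.8416
σ = 11.7036

Verification: μ + z × σ = 138 + 0.8416 × 11.7036 = 147.85 ✓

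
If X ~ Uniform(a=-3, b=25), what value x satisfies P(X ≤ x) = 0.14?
0.9200

We have X ~ Uniform(a=-3, b=25).

We want to find x such that P(X ≤ x) = 0.14.

This is the 14th percentile, which means 14% of values fall below this point.

Using the inverse CDF (quantile function):
x = F⁻¹(0.14) = 0.9200

Verification: P(X ≤ 0.9200) = 0.14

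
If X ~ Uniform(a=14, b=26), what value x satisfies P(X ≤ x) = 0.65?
21.8000

We have X ~ Uniform(a=14, b=26).

We want to find x such that P(X ≤ x) = 0.65.

This is the 65th percentile, which means 65% of values fall below this point.

Using the inverse CDF (quantile function):
x = F⁻¹(0.65) = 21.8000

Verification: P(X ≤ 21.8000) = 0.65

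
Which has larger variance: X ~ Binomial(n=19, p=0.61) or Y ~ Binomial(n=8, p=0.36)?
X has larger variance (4.5201 > 1.8432)

Compute the variance for each distribution:

X ~ Binomial(n=19, p=0.61):
Var(X) = 4.5201

Y ~ Binomial(n=8, p=0.36):
Var(Y) = 1.8432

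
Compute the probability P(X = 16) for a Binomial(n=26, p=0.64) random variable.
0.153865

We have X ~ Binomial(n=26, p=0.64).

For a Binomial distribution, the PMF gives us the probability of each outcome.

Using the PMF formula:
P(X = 16) = 0.153865

Rounded to 4 decimal places: 0.1539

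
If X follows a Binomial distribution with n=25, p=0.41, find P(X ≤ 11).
0.697142

We have X ~ Binomial(n=25, p=0.41).

The CDF gives us P(X ≤ k).

Using the CDF:
P(X ≤ 11) = 0.697142

This means there's approximately a 69.7% chance that X is at most 11.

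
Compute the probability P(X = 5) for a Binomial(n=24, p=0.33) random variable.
0.082494

We have X ~ Binomial(n=24, p=0.33).

For a Binomial distribution, the PMF gives us the probability of each outcome.

Using the PMF formula:
P(X = 5) = 0.082494

Rounded to 4 decimal places: 0.0825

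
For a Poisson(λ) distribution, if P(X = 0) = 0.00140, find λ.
λ = 6.5713

For a Poisson(λ) distribution, the PMF at 0 is:
P(X = 0) = λ^0 e^(-λ) / 0! = e^(-λ)

Given P(X = 0) = 0.00140:
e^(-λ) = 0.00140
-λ = ln(0.00140)
λ = -ln(0.00140) = 6.5713

Verification: e^(-6.5713) = 0.00140 ✓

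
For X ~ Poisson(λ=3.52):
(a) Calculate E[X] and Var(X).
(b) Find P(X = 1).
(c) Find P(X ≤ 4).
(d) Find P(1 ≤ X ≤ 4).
(a) E[X] = 3.5200, Var(X) = 3.5200
(b) P(X = 1) = 0.104190
(c) P(X ≤ 4) = 0.721663
(d) P(1 ≤ X ≤ 4) = 0.692064

We have X ~ Poisson(λ=3.52).

(a) Moments:
E[X] = 3.5200
Var(X) = 3.5200
σ = √Var(X) = 1.8762

(b) Point probability using PMF:
P(X = 1) = 0.104190

(c) Cumulative probability using CDF:
P(X ≤ 4) = F(4) = 0.721663

(d) Range probability:
P(1 ≤ X ≤ 4) = P(X ≤ 4) - P(X ≤ 0)
                   = F(4) - F(0)
                   = 0.721663 - 0.029599
                   = 0.692064

This means approximately 69.2% of outcomes fall in the interval [1, 4].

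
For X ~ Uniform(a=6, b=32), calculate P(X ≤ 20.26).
0.548462

We have X ~ Uniform(a=6, b=32).

The CDF gives us P(X ≤ k).

Using the CDF:
P(X ≤ 20.26) = 0.548462

This means there's approximately a 54.8% chance that X is at most 20.26.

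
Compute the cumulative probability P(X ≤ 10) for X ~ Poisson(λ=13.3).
0.226814

We have X ~ Poisson(λ=13.3).

The CDF gives us P(X ≤ k).

Using the CDF:
P(X ≤ 10) = 0.226814

This means there's approximately a 22.7% chance that X is at most 10.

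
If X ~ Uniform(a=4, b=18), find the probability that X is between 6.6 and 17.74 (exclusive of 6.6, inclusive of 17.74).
0.795714

We have X ~ Uniform(a=4, b=18).

To find P(6.6 < X ≤ 17.74), we use:
P(6.6 < X ≤ 17.74) = P(X ≤ 17.74) - P(X ≤ 6.6)
                 = F(17.74) - F(6.6)
                 = 0.981429 - 0.185714
                 = 0.795714

So there's approximately a 79.6% chance that X falls in this range.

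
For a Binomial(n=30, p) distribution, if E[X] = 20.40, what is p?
p = 0.68

For a Binomial(n, p) distribution:
E[X] = n × p

Given n = 30 and E[X] = 20.40:
20.40 = 30 × p
p = 20.40 / 30 = 0.68

Verification: Binomial(30, 0.68) has E[X] = 20.40 ✓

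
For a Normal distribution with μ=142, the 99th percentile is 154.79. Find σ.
σ = 5.4979

For X ~ Normal(μ, σ), the p-th percentile satisfies x = μ + z_p × σ,
where z_p = Φ⁻¹(p) is the standard normal quantile.

Step 1: z_{0.99} = Φ⁻¹(0.99) = 2.3263

Step 2: Solve for σ:
154.79 = 142 + 2.3263 × σ
σ = (154.79 - 142) / 2.3263
σ = 12.79 / 2.3263
σ = 5.4979

Verification: μ + z × σ = 142 + 2.3263 × 5.4979 = 154.79 ✓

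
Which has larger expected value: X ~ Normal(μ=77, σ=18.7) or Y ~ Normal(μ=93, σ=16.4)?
Y has larger mean (93.0000 > 77.0000)

Compute the expected value for each distribution:

X ~ Normal(μ=77, σ=18.7):
E[X] = 77.0000

Y ~ Normal(μ=93, σ=16.4):
E[Y] = 93.0000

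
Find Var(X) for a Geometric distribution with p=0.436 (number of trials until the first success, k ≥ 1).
2.9669

We have X ~ Geometric(p=0.436) (number of trials until the first success, k ≥ 1).

For a Geometric distribution with p=0.436 (number of trials until the first success, k ≥ 1):
Var(X) = 2.9669

The variance measures the spread of the distribution around the mean.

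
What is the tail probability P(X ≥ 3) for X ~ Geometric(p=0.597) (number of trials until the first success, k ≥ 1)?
0.162409

We have X ~ Geometric(p=0.597) (number of trials until the first success, k ≥ 1).

For discrete distributions, P(X ≥ 3) = 1 - P(X ≤ 2).

P(X ≤ 2) = 0.837591
P(X ≥ 3) = 1 - 0.837591 = 0.162409

So there's approximately a 16.2% chance that X is at least 3.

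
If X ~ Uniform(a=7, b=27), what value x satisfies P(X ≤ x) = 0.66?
20.2000

We have X ~ Uniform(a=7, b=27).

We want to find x such that P(X ≤ x) = 0.66.

This is the 66th percentile, which means 66% of values fall below this point.

Using the inverse CDF (quantile function):
x = F⁻¹(0.66) = 20.2000

Verification: P(X ≤ 20.2000) = 0.66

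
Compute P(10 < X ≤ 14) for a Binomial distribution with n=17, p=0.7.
0.697830

We have X ~ Binomial(n=17, p=0.7).

To find P(10 < X ≤ 14), we use:
P(10 < X ≤ 14) = P(X ≤ 14) - P(X ≤ 10)
                 = F(14) - F(10)
                 = 0.922615 - 0.224785
                 = 0.697830

So there's approximately a 69.8% chance that X falls in this range.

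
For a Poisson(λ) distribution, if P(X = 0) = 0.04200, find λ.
λ = 3.1701

For a Poisson(λ) distribution, the PMF at 0 is:
P(X = 0) = λ^0 e^(-λ) / 0! = e^(-λ)

Given P(X = 0) = 0.04200:
e^(-λ) = 0.04200
-λ = ln(0.04200)
λ = -ln(0.04200) = 3.1701

Verification: e^(-3.1701) = 0.04200 ✓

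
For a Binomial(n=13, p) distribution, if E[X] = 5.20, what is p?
p = 0.4

For a Binomial(n, p) distribution:
E[X] = n × p

Given n = 13 and E[X] = 5.20:
5.20 = 13 × p
p = 5.20 / 13 = 0.4

Verification: Binomial(13, 0.4) has E[X] = 5.20 ✓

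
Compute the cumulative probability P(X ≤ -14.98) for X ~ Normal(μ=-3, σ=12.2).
0.163058

We have X ~ Normal(μ=-3, σ=12.2).

The CDF gives us P(X ≤ k).

Using the CDF:
P(X ≤ -14.98) = 0.163058

This means there's approximately a 16.3% chance that X is at most -14.98.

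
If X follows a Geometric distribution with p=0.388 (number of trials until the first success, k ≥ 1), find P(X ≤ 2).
0.625456

We have X ~ Geometric(p=0.388) (number of trials until the first success, k ≥ 1).

The CDF gives us P(X ≤ k).

Using the CDF:
P(X ≤ 2) = 0.625456

This means there's approximately a 62.5% chance that X is at most 2.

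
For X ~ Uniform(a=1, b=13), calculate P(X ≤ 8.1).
0.591667

We have X ~ Uniform(a=1, b=13).

The CDF gives us P(X ≤ k).

Using the CDF:
P(X ≤ 8.1) = 0.591667

This means there's approximately a 59.2% chance that X is at most 8.1.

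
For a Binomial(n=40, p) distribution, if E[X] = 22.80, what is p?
p = 0.57

For a Binomial(n, p) distribution:
E[X] = n × p

Given n = 40 and E[X] = 22.80:
22.80 = 40 × p
p = 22.80 / 40 = 0.57

Verification: Binomial(40, 0.57) has E[X] = 22.80 ✓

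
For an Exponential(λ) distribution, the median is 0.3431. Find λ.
λ = 2.0202

For X ~ Exponential(λ), the CDF is F(x) = 1 - e^(-λx).
The median m satisfies F(m) = 0.5:
1 - e^(-λm) = 0.5
e^(-λm) = 0.5
λm = ln(2)
m = ln(2) / λ

Given m = 0.3431:
λ = ln(2) / 0.3431 = 0.693147 / 0.3431 = 2.0202

Verification: ln(2) / 2.0202 = 0.3431 ✓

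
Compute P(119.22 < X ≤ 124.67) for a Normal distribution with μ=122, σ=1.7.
0.890867

We have X ~ Normal(μ=122, σ=1.7).

To find P(119.22 < X ≤ 124.67), we use:
P(119.22 < X ≤ 124.67) = P(X ≤ 124.67) - P(X ≤ 119.22)
                 = F(124.67) - F(119.22)
                 = 0.941861 - 0.050994
                 = 0.890867

So there's approximately a 89.1% chance that X falls in this range.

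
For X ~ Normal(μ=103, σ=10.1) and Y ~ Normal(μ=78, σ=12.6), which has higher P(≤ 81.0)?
Y has higher probability (P(Y ≤ 81.0) = 0.5941 > P(X ≤ 81.0) = 0.0147)

Compute P(≤ 81.0) for each distribution:

X ~ Normal(μ=103, σ=10.1):
P(X ≤ 81.0) = 0.0147

Y ~ Normal(μ=78, σ=12.6):
P(Y ≤ 81.0) = 0.5941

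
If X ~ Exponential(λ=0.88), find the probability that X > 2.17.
0.148140

We have X ~ Exponential(λ=0.88).

P(X > 2.17) = 1 - P(X ≤ 2.17)
                = 1 - F(2.17)
                = 1 - 0.851860
                = 0.148140

So there's approximately a 14.8% chance that X exceeds 2.17.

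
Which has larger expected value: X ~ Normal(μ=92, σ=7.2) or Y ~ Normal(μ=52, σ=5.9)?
X has larger mean (92.0000 > 52.0000)

Compute the expected value for each distribution:

X ~ Normal(μ=92, σ=7.2):
E[X] = 92.0000

Y ~ Normal(μ=52, σ=5.9):
E[Y] = 52.0000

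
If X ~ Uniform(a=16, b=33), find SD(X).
4.9075

We have X ~ Uniform(a=16, b=33).

For a Uniform distribution with a=16, b=33:
σ = √Var(X) = 4.9075

The standard deviation is the square root of the variance.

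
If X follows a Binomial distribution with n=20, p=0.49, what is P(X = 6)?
0.043206

We have X ~ Binomial(n=20, p=0.49).

For a Binomial distribution, the PMF gives us the probability of each outcome.

Using the PMF formula:
P(X = 6) = 0.043206

Rounded to 4 decimal places: 0.0432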